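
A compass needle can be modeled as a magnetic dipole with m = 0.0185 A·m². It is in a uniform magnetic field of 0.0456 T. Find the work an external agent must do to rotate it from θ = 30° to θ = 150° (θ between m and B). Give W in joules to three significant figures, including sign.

W ≈ 0.00146 J

W_ext = ΔU = −mB cosθ₂ + mB cosθ₁ = mB(cosθ₁ − cosθ₂).
W = (0.0185)(0.0456)·(cos30° − cos150°) = (8.436×10⁻⁴)·(+1.7321) = 0.001461 J.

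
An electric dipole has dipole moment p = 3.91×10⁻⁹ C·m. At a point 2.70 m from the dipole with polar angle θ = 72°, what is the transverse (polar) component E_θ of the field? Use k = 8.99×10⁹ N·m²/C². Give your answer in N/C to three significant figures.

For a dipole, E_θ = (kp sinθ)/r³.
kp/r³ = (8.99×10⁹)(3.91×10⁻⁹)/(2.70)³ = 1.786 N/C.
E_θ = 1.786·sin72° = 1.698 N/C.

E_θ ≈ 1.70 N/C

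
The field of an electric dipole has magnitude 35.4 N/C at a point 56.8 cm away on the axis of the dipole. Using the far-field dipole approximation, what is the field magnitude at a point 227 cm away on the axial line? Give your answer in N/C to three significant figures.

E ≈ 0.555 N/C

Dipole fields scale as 1/r³ in the far field; the geometry is the same at both points.
E₂ = E₁ · (r₁/r₂)³ = 35.4 · (56.8/227)³.
(r₁/r₂)³ = (0.2502)³ = 0.01567.
E₂ ≈ 0.5546 N/C.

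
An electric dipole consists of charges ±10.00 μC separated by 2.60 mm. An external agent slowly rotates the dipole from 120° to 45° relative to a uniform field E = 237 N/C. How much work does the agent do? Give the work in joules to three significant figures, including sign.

W ≈ -7.44×10⁻⁶ J

Dipole moment p = qd = (1.00×10⁻⁵ C)(0.00260 m) = 2.60×10⁻⁸ C·m.
W_ext = ΔU = U(θ₂) − U(θ₁) = −pE cosθ₂ − (−pE cosθ₁) = pE(cosθ₁ − cosθ₂).
W = (2.60×10⁻⁸)(237)·(cos120° − cos45°) = (6.162×10⁻⁶)·(-1.2071) = -7.438×10⁻⁶ J.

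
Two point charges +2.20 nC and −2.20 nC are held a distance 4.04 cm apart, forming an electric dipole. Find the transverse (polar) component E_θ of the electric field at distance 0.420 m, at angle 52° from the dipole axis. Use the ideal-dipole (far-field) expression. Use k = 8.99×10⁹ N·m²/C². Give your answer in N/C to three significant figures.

E_θ ≈ 8.50 N/C

Dipole moment p = qd = (2.20×10⁻⁹ C)(0.0404 m) = 8.888×10⁻¹¹ C·m.
For a dipole, E_θ = (kp sinθ)/r³.
kp/r³ = (8.99×10⁹)(8.888×10⁻¹¹)/(0.420)³ = 10.78 N/C.
E_θ = 10.78·sin52° = 8.499 N/C.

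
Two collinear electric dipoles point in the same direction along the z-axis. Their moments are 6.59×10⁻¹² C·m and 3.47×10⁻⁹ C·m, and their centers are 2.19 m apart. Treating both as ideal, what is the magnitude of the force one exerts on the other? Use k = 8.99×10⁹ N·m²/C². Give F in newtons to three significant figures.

F ≈ 5.36×10⁻¹¹ N

On-axis field of dipole 1 at distance r: E = 2kp₁/r³. Force on dipole 2 is F = p₂·dE/dr (gradient along axis).
dE/dr = −6kp₁/r⁴, so |F| = 6kp₁p₂/r⁴ (attractive for aligned moments).
F = 6(8.99×10⁹)(6.59×10⁻¹²)(3.47×10⁻⁹)/(2.19)⁴ = 5.362×10⁻¹¹ N.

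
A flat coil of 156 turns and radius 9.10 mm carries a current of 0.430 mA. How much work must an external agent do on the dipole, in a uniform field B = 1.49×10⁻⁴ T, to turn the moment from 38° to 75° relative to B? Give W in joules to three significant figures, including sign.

m = NIA = NIπa² = 156·(4.30×10⁻⁴)·π·(0.00910)² = 1.745×10⁻⁵ A·m².
W_ext = ΔU = −mB cosθ₂ + mB cosθ₁ = mB(cosθ₁ − cosθ₂).
W = (1.745×10⁻⁵)(1.49×10⁻⁴)·(cos38° − cos75°) = (2.600×10⁻⁹)·(+0.5292) = 1.376×10⁻⁹ J.

W ≈ 1.38×10⁻⁹ J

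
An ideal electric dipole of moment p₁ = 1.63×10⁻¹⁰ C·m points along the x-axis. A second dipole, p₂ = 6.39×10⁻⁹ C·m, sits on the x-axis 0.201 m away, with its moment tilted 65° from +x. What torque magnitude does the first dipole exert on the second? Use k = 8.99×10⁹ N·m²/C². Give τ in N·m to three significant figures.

τ ≈ 2.09×10⁻⁶ N·m

The second dipole sits on the axis of the first, so the field there is axial: E₁ = 2kp₁/r³ along +x.
E₁ = 2(8.99×10⁹)(1.63×10⁻¹⁰)/(0.201)³ = 360.9 N/C.
Torque on the second dipole: τ = p₂ E₁ sinθ.
τ = (6.39×10⁻⁹)(360.9)·sin65° = 2.090×10⁻⁶ N·m.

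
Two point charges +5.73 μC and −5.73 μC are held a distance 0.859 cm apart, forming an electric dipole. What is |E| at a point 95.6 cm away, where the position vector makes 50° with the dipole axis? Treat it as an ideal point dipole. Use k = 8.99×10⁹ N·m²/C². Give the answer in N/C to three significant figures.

Dipole moment p = qd = (5.73×10⁻⁶ C)(0.00859 m) = 4.922×10⁻⁸ C·m.
At angle θ the dipole field magnitude is E = (kp/r³)·√(1 + 3cos²θ).
kp/r³ = (8.99×10⁹)(4.922×10⁻⁸) / (0.956)³ = 506.4 N/C.
√(1 + 3cos²50°) = √(1 + 3·0.4132) = √2.2395 ≈ 1.4965.
E ≈ 506.4 × 1.497 = 757.9 N/C.

E ≈ 758 N/C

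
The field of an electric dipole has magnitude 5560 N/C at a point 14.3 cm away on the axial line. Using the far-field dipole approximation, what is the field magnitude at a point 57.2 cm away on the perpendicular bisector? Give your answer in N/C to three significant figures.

Dipole fields scale as 1/r³ in the far field.
The axial field is twice the equatorial field at the same r, so the geometry factor is 1/2.
E₂ = E₁ · (1/2) · (r₁/r₂)³ = 5560 · 0.5 · (14.3/57.2)³.
(r₁/r₂)³ = (0.25)³ = 0.01562.
E₂ ≈ 43.44 N/C.

E ≈ 43.4 N/C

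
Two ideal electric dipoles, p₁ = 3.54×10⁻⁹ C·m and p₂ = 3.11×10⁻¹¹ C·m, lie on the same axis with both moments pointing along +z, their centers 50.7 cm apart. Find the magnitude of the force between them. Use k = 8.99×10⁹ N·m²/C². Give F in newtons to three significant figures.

F ≈ 8.99×10⁻⁸ N

On-axis field of dipole 1 at distance r: E = 2kp₁/r³. Force on dipole 2 is F = p₂·dE/dr (gradient along axis).
dE/dr = −6kp₁/r⁴, so |F| = 6kp₁p₂/r⁴ (attractive for aligned moments).
F = 6(8.99×10⁹)(3.54×10⁻⁹)(3.11×10⁻¹¹)/(0.507)⁴ = 8.988×10⁻⁸ N.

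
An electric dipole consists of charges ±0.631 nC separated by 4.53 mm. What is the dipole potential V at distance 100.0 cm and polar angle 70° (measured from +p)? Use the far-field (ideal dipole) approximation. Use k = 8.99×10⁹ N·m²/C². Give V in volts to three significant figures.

Dipole moment p = qd = (6.31×10⁻¹⁰ C)(0.00453 m) = 2.858×10⁻¹² C·m.
The dipole potential is V = kp cosθ / r².
V = (8.99×10⁹)(2.858×10⁻¹²)·cos70° / (1.00)² = 0.008788 V.

V ≈ 0.00879 V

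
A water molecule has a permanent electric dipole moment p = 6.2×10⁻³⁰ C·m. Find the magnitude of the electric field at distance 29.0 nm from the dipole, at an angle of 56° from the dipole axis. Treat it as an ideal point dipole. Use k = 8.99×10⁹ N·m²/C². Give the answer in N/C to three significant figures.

At angle θ the dipole field magnitude is E = (kp/r³)·√(1 + 3cos²θ).
kp/r³ = (8.99×10⁹)(6.20×10⁻³⁰) / (2.90×10⁻⁸)³ = 2285 N/C.
√(1 + 3cos²56°) = √(1 + 3·0.3127) = √1.9381 ≈ 1.3922.
E ≈ 2285 × 1.392 = 3182 N/C.

E ≈ 3180 N/C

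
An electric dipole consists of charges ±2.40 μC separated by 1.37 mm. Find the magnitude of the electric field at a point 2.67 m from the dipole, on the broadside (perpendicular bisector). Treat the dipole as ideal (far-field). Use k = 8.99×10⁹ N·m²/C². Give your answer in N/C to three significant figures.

Dipole moment p = qd = (2.40×10⁻⁶ C)(0.00137 m) = 3.288×10⁻⁹ C·m.
In the equatorial plane E = kp/r³.
E = (8.99×10⁹)(3.288×10⁻⁹) / (2.67)³ = 1.553 N/C.

E ≈ 1.55 N/C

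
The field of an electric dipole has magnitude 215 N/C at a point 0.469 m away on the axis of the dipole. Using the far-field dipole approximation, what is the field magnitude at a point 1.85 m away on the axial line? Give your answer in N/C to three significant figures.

Dipole fields scale as 1/r³ in the far field; the geometry is the same at both points.
E₂ = E₁ · (r₁/r₂)³ = 215 · (0.469/1.85)³.
(r₁/r₂)³ = (0.2535)³ = 0.01629.
E₂ ≈ 3.503 N/C.

E ≈ 3.50 N/C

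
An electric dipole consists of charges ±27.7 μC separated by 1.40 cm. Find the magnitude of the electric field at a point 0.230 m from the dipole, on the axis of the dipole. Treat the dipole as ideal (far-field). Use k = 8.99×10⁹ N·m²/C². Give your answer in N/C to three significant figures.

E ≈ 5.73×10⁵ N/C

Dipole moment p = qd = (2.77×10⁻⁵ C)(0.0140 m) = 3.878×10⁻⁷ C·m.
On the dipole axis E = 2kp/r³.
E = 2·(8.99×10⁹)(3.878×10⁻⁷) / (0.230)³ = 5.731×10⁵ N/C.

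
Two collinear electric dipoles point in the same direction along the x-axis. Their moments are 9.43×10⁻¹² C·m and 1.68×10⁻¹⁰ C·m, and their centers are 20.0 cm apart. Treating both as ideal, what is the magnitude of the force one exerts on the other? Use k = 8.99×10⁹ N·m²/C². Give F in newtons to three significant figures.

F ≈ 5.34×10⁻⁸ N

On-axis field of dipole 1 at distance r: E = 2kp₁/r³. Force on dipole 2 is F = p₂·dE/dr (gradient along axis).
dE/dr = −6kp₁/r⁴, so |F| = 6kp₁p₂/r⁴ (attractive for aligned moments).
F = 6(8.99×10⁹)(9.43×10⁻¹²)(1.68×10⁻¹⁰)/(0.200)⁴ = 5.341×10⁻⁸ N.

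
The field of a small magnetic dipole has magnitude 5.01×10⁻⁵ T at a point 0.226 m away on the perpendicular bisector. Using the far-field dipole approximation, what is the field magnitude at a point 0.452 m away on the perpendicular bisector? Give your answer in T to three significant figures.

B ≈ 6.26×10⁻⁶ T

Dipole fields scale as 1/r³ in the far field; the geometry is the same at both points.
B₂ = B₁ · (r₁/r₂)³ = 5.01×10⁻⁵ · (0.226/0.452)³.
(r₁/r₂)³ = (0.5)³ = 0.125.
B₂ ≈ 6.262×10⁻⁶ T.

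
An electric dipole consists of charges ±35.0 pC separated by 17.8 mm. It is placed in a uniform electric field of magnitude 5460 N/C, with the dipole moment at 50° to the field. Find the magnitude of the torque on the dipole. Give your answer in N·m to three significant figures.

τ ≈ 2.61×10⁻⁹ N·m

Dipole moment p = qd = (3.50×10⁻¹¹ C)(0.0178 m) = 6.23×10⁻¹³ C·m.
Torque on an electric dipole: τ = pE sinθ.
τ = (6.23×10⁻¹³)(5460)·sin50° = 2.606×10⁻⁹ N·m.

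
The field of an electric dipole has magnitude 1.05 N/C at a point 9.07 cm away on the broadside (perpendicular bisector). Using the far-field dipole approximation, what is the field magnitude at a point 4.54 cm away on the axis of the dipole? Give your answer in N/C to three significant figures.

E ≈ 16.7 N/C

Dipole fields scale as 1/r³ in the far field.
The axial field is twice the equatorial field at the same r, so the geometry factor is 2/1.
E₂ = E₁ · (2/1) · (r₁/r₂)³ = 1.05 · 2 · (9.07/4.54)³.
(r₁/r₂)³ = (1.998)³ = 7.974.
E₂ ≈ 16.74 N/C.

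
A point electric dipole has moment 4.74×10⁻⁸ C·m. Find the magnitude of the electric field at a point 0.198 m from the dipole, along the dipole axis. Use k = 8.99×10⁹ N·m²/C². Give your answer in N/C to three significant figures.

On the dipole axis E = 2kp/r³.
E = 2·(8.99×10⁹)(4.74×10⁻⁸) / (0.198)³ = 1.098×10⁵ N/C.

E ≈ 1.10×10⁵ N/C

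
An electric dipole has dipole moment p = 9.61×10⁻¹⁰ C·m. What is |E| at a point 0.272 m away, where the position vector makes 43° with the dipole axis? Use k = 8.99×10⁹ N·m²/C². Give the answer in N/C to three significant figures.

At angle θ the dipole field magnitude is E = (kp/r³)·√(1 + 3cos²θ).
kp/r³ = (8.99×10⁹)(9.61×10⁻¹⁰) / (0.272)³ = 429.3 N/C.
√(1 + 3cos²43°) = √(1 + 3·0.5349) = √2.6046 ≈ 1.6139.
E ≈ 429.3 × 1.614 = 692.9 N/C.

E ≈ 693 N/C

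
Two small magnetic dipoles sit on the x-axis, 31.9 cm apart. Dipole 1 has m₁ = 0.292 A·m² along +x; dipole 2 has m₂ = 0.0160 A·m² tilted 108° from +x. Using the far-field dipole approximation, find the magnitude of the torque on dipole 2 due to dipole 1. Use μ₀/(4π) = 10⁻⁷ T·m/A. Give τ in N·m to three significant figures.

τ ≈ 2.74×10⁻⁸ N·m

Dipole B is on the axis of dipole A, so B₁ there is axial: B₁ = (μ₀/4π)·2m₁/r³ along +x.
B₁ = 2(10⁻⁷)(0.292)/(0.319)³ = 1.799×10⁻⁶ T.
τ = m₂ B₁ sinθ.
τ = (0.0160)(1.799×10⁻⁶)·sin108° = 2.738×10⁻⁸ N·m.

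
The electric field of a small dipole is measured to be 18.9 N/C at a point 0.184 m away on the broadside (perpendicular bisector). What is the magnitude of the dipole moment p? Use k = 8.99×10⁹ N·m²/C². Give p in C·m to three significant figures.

p ≈ 1.31×10⁻¹¹ C·m

In the equatorial plane E = kp/r³, so p = Er³/(k).
p = (18.9)·(0.184)³ / (8.99×10⁹) = 1.310×10⁻¹¹ C·m.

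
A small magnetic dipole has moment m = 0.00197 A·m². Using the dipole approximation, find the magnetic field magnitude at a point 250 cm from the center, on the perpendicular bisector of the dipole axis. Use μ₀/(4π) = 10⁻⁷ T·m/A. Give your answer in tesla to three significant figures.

B ≈ 1.26×10⁻¹¹ T

In the equatorial plane B = (μ₀/4π)·m/r³ (half the axial value).
B = (10⁻⁷)·(0.00197) / (2.50)³ = 1.261×10⁻¹¹ T.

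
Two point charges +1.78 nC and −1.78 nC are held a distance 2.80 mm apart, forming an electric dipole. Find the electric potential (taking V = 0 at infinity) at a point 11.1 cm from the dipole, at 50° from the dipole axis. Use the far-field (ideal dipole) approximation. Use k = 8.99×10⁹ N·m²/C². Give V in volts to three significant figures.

Dipole moment p = qd = (1.78×10⁻⁹ C)(0.00280 m) = 4.984×10⁻¹² C·m.
The dipole potential is V = kp cosθ / r².
V = (8.99×10⁹)(4.984×10⁻¹²)·cos50° / (0.111)² = 2.338 V.

V ≈ 2.34 V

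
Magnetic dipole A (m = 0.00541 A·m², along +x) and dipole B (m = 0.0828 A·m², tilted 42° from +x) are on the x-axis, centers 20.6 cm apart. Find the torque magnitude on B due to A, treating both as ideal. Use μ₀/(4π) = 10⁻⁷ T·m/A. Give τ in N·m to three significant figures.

Dipole B is on the axis of dipole A, so B₁ there is axial: B₁ = (μ₀/4π)·2m₁/r³ along +x.
B₁ = 2(10⁻⁷)(0.00541)/(0.206)³ = 1.238×10⁻⁷ T.
τ = m₂ B₁ sinθ.
τ = (0.0828)(1.238×10⁻⁷)·sin42° = 6.858×10⁻⁹ N·m.

τ ≈ 6.86×10⁻⁹ N·m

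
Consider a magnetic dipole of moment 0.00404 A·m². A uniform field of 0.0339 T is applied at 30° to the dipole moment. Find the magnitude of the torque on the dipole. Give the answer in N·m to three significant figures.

τ ≈ 6.85×10⁻⁵ N·m

Torque on a magnetic dipole: τ = mB sinθ.
τ = (0.00404)(0.0339)·sin30° = 6.848×10⁻⁵ N·m.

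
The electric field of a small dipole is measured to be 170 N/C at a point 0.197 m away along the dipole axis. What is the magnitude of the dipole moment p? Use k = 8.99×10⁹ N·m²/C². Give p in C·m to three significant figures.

On axis E = 2kp/r³, so p = Er³/(2k).
p = (170)·(0.197)³ / (2·8.99×10⁹) = 7.229×10⁻¹¹ C·m.

p ≈ 7.23×10⁻¹¹ C·m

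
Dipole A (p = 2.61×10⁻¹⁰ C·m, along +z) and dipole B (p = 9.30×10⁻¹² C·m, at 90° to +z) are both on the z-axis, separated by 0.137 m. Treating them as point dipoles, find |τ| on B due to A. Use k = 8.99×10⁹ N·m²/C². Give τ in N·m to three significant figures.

The second dipole sits on the axis of the first, so the field there is axial: E₁ = 2kp₁/r³ along +z.
E₁ = 2(8.99×10⁹)(2.61×10⁻¹⁰)/(0.137)³ = 1825 N/C.
Torque on the second dipole: τ = p₂ E₁ sinθ.
τ = (9.30×10⁻¹²)(1825)·sin90° = 1.697×10⁻⁸ N·m.

τ ≈ 1.70×10⁻⁸ N·m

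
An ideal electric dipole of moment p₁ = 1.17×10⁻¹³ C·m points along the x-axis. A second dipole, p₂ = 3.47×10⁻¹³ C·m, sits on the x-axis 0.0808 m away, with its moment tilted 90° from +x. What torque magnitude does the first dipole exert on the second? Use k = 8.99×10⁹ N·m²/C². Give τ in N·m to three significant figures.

The second dipole sits on the axis of the first, so the field there is axial: E₁ = 2kp₁/r³ along +x.
E₁ = 2(8.99×10⁹)(1.17×10⁻¹³)/(0.0808)³ = 3.988 N/C.
Torque on the second dipole: τ = p₂ E₁ sinθ.
τ = (3.47×10⁻¹³)(3.988)·sin90° = 1.384×10⁻¹² N·m.

τ ≈ 1.38×10⁻¹² N·m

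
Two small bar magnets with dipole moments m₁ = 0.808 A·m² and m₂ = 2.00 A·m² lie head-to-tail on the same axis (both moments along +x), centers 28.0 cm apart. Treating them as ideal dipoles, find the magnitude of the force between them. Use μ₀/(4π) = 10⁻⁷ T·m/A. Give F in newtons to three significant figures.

F ≈ 1.58×10⁻⁴ N

On-axis B of dipole 1: B = (μ₀/4π)·2m₁/r³. Force on dipole 2: F = m₂·dB/dr.
dB/dr = −(μ₀/4π)·6m₁/r⁴, so |F| = (μ₀/4π)·6m₁m₂/r⁴.
F = 6(10⁻⁷)(0.808)(2.00)/(0.280)⁴ = 1.577×10⁻⁴ N.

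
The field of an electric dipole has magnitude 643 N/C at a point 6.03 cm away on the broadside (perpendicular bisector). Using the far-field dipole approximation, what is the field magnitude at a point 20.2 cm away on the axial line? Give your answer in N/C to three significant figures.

E ≈ 34.2 N/C

Dipole fields scale as 1/r³ in the far field.
The axial field is twice the equatorial field at the same r, so the geometry factor is 2/1.
E₂ = E₁ · (2/1) · (r₁/r₂)³ = 643 · 2 · (6.03/20.2)³.
(r₁/r₂)³ = (0.2985)³ = 0.0266.
E₂ ≈ 34.21 N/C.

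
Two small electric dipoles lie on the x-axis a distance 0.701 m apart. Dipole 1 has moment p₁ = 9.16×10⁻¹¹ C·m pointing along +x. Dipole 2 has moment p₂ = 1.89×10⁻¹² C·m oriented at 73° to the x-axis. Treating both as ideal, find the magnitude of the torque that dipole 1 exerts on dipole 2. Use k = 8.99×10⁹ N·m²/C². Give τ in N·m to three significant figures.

The second dipole sits on the axis of the first, so the field there is axial: E₁ = 2kp₁/r³ along +x.
E₁ = 2(8.99×10⁹)(9.16×10⁻¹¹)/(0.701)³ = 4.781 N/C.
Torque on the second dipole: τ = p₂ E₁ sinθ.
τ = (1.89×10⁻¹²)(4.781)·sin73° = 8.642×10⁻¹² N·m.

τ ≈ 8.64×10⁻¹² N·m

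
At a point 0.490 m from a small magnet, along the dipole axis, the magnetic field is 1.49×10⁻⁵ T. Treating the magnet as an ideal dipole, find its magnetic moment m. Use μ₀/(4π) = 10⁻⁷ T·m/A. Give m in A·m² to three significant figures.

On axis B = (μ₀/4π)·2m/r³, so m = Br³·4π/(μ₀·2).
m = (1.49×10⁻⁵)·(0.490)³ / (2·10⁻⁷) = 8.765 A·m².

m ≈ 8.76 A·m²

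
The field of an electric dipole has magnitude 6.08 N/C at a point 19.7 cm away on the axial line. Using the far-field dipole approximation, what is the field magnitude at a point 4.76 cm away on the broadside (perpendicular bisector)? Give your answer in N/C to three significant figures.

E ≈ 216 N/C

Dipole fields scale as 1/r³ in the far field.
The axial field is twice the equatorial field at the same r, so the geometry factor is 1/2.
E₂ = E₁ · (1/2) · (r₁/r₂)³ = 6.08 · 0.5 · (19.7/4.76)³.
(r₁/r₂)³ = (4.139)³ = 70.89.
E₂ ≈ 215.5 N/C.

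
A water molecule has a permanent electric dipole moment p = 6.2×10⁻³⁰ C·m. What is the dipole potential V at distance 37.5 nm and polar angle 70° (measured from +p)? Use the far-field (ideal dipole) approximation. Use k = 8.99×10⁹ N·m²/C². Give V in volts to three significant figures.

The dipole potential is V = kp cosθ / r².
V = (8.99×10⁹)(6.20×10⁻³⁰)·cos70° / (3.75×10⁻⁸)² = 1.356×10⁻⁵ V.

V ≈ 1.36×10⁻⁵ V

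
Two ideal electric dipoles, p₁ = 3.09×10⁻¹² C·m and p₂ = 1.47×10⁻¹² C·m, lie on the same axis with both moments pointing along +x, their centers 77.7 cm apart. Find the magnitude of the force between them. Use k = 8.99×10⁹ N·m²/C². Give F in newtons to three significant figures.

On-axis field of dipole 1 at distance r: E = 2kp₁/r³. Force on dipole 2 is F = p₂·dE/dr (gradient along axis).
dE/dr = −6kp₁/r⁴, so |F| = 6kp₁p₂/r⁴ (attractive for aligned moments).
F = 6(8.99×10⁹)(3.09×10⁻¹²)(1.47×10⁻¹²)/(0.777)⁴ = 6.722×10⁻¹³ N.

F ≈ 6.72×10⁻¹³ N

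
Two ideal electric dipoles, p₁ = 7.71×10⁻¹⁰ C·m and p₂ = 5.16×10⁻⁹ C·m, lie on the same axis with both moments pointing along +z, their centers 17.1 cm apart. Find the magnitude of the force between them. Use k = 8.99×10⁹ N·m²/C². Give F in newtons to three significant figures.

On-axis field of dipole 1 at distance r: E = 2kp₁/r³. Force on dipole 2 is F = p₂·dE/dr (gradient along axis).
dE/dr = −6kp₁/r⁴, so |F| = 6kp₁p₂/r⁴ (attractive for aligned moments).
F = 6(8.99×10⁹)(7.71×10⁻¹⁰)(5.16×10⁻⁹)/(0.171)⁴ = 2.510×10⁻⁴ N.

F ≈ 2.51×10⁻⁴ N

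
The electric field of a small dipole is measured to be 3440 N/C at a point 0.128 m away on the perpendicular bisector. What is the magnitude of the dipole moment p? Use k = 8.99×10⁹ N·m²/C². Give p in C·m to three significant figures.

p ≈ 8.02×10⁻¹⁰ C·m

In the equatorial plane E = kp/r³, so p = Er³/(k).
p = (3440)·(0.128)³ / (8.99×10⁹) = 8.025×10⁻¹⁰ C·m.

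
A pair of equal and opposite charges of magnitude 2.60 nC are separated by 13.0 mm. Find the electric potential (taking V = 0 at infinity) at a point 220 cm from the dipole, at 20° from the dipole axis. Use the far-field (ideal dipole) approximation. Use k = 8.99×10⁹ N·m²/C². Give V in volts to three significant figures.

V ≈ 0.0590 V

Dipole moment p = qd = (2.60×10⁻⁹ C)(0.0130 m) = 3.38×10⁻¹¹ C·m.
The dipole potential is V = kp cosθ / r².
V = (8.99×10⁹)(3.38×10⁻¹¹)·cos20° / (2.20)² = 0.05900 V.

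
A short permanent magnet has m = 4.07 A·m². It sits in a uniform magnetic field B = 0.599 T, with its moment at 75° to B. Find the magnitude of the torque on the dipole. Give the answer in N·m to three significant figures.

Torque on a magnetic dipole: τ = mB sinθ.
τ = (4.07)(0.599)·sin75° = 2.355 N·m.

τ ≈ 2.35 N·m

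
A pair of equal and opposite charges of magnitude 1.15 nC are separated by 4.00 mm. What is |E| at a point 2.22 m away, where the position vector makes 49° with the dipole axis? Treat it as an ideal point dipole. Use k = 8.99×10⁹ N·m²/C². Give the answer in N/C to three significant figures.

E ≈ 0.00572 N/C

Dipole moment p = qd = (1.15×10⁻⁹ C)(0.00400 m) = 4.60×10⁻¹² C·m.
At angle θ the dipole field magnitude is E = (kp/r³)·√(1 + 3cos²θ).
kp/r³ = (8.99×10⁹)(4.60×10⁻¹²) / (2.22)³ = 0.003780 N/C.
√(1 + 3cos²49°) = √(1 + 3·0.4304) = √2.2912 ≈ 1.5137.
E ≈ 0.003780 × 1.514 = 0.005721 N/C.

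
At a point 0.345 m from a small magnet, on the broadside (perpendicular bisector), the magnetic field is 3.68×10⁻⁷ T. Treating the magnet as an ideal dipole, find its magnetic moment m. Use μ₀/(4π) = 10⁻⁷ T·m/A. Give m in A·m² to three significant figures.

m ≈ 0.151 A·m²

In the equatorial plane B = (μ₀/4π)·m/r³, so m = Br³·4π/(μ₀).
m = (3.68×10⁻⁷)·(0.345)³ / (10⁻⁷) = 0.1511 A·m².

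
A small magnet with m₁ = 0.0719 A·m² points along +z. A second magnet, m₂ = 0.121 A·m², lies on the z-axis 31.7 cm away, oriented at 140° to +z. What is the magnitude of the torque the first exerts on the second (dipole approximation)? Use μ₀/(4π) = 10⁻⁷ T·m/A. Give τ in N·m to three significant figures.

τ ≈ 3.51×10⁻⁸ N·m

Dipole B is on the axis of dipole A, so B₁ there is axial: B₁ = (μ₀/4π)·2m₁/r³ along +z.
B₁ = 2(10⁻⁷)(0.0719)/(0.317)³ = 4.514×10⁻⁷ T.
τ = m₂ B₁ sinθ.
τ = (0.121)(4.514×10⁻⁷)·sin140° = 3.511×10⁻⁸ N·m.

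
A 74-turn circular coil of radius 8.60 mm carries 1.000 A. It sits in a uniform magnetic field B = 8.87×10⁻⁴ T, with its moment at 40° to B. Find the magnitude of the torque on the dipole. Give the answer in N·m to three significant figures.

m = NIA = NIπa² = 74·(1.00)·π·(0.00860)² = 0.01719 A·m².
Torque on a magnetic dipole: τ = mB sinθ.
τ = (0.01719)(8.87×10⁻⁴)·sin40° = 9.801×10⁻⁶ N·m.

τ ≈ 9.80×10⁻⁶ N·m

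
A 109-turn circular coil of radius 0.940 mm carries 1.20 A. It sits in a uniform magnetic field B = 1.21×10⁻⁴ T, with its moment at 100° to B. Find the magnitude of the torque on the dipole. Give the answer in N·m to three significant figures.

τ ≈ 4.33×10⁻⁸ N·m

m = NIA = NIπa² = 109·(1.20)·π·(9.40×10⁻⁴)² = 3.631×10⁻⁴ A·m².
Torque on a magnetic dipole: τ = mB sinθ.
τ = (3.631×10⁻⁴)(1.21×10⁻⁴)·sin100° = 4.327×10⁻⁸ N·m.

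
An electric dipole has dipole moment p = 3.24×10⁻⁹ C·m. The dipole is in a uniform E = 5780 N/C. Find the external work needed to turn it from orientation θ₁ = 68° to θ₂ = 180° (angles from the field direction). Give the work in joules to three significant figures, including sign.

W ≈ 2.57×10⁻⁵ J

W_ext = ΔU = U(θ₂) − U(θ₁) = −pE cosθ₂ − (−pE cosθ₁) = pE(cosθ₁ − cosθ₂).
W = (3.24×10⁻⁹)(5780)·(cos68° − cos180°) = (1.873×10⁻⁵)·(+1.3746) = 2.574×10⁻⁵ J.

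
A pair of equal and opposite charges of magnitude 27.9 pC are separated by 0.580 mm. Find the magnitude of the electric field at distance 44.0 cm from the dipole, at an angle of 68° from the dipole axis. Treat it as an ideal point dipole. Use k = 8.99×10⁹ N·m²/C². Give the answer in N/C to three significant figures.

E ≈ 0.00204 N/C

Dipole moment p = qd = (2.79×10⁻¹¹ C)(5.80×10⁻⁴ m) = 1.618×10⁻¹⁴ C·m.
At angle θ the dipole field magnitude is E = (kp/r³)·√(1 + 3cos²θ).
kp/r³ = (8.99×10⁹)(1.618×10⁻¹⁴) / (0.440)³ = 0.001708 N/C.
√(1 + 3cos²68°) = √(1 + 3·0.1403) = √1.4210 ≈ 1.1921.
E ≈ 0.001708 × 1.192 = 0.002036 N/C.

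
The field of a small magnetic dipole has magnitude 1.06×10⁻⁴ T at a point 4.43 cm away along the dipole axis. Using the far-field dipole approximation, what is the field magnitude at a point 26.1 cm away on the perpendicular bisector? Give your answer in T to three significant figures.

B ≈ 2.59×10⁻⁷ T

Dipole fields scale as 1/r³ in the far field.
The axial field is twice the equatorial field at the same r, so the geometry factor is 1/2.
B₂ = B₁ · (1/2) · (r₁/r₂)³ = 1.06×10⁻⁴ · 0.5 · (4.43/26.1)³.
(r₁/r₂)³ = (0.1697)³ = 0.00489.
B₂ ≈ 2.592×10⁻⁷ T.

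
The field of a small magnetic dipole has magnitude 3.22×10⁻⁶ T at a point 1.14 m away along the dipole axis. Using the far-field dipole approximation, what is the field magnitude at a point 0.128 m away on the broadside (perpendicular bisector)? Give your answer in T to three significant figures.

Dipole fields scale as 1/r³ in the far field.
The axial field is twice the equatorial field at the same r, so the geometry factor is 1/2.
B₂ = B₁ · (1/2) · (r₁/r₂)³ = 3.22×10⁻⁶ · 0.5 · (1.14/0.128)³.
(r₁/r₂)³ = (8.906)³ = 706.5.
B₂ ≈ 0.001137 T.

B ≈ 0.00114 T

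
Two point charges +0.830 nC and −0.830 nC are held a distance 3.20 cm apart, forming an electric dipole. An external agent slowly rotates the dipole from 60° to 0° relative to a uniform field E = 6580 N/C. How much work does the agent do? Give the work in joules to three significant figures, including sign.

Dipole moment p = qd = (8.30×10⁻¹⁰ C)(0.0320 m) = 2.656×10⁻¹¹ C·m.
W_ext = ΔU = U(θ₂) − U(θ₁) = −pE cosθ₂ − (−pE cosθ₁) = pE(cosθ₁ − cosθ₂).
W = (2.656×10⁻¹¹)(6580)·(cos60° − cos0°) = (1.748×10⁻⁷)·(-0.5000) = -8.738×10⁻⁸ J.

W ≈ -8.74×10⁻⁸ J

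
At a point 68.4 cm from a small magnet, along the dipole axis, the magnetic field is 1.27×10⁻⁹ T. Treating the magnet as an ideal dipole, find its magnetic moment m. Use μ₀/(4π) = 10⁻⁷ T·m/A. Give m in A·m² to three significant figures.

m ≈ 0.00203 A·m²

On axis B = (μ₀/4π)·2m/r³, so m = Br³·4π/(μ₀·2).
m = (1.27×10⁻⁹)·(0.684)³ / (2·10⁻⁷) = 0.002032 A·m².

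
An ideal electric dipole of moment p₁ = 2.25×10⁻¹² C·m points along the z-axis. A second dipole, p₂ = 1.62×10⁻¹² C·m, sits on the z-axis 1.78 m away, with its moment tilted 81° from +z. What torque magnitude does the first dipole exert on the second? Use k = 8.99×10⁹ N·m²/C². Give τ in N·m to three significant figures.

τ ≈ 1.15×10⁻¹⁴ N·m

The second dipole sits on the axis of the first, so the field there is axial: E₁ = 2kp₁/r³ along +z.
E₁ = 2(8.99×10⁹)(2.25×10⁻¹²)/(1.78)³ = 0.007173 N/C.
Torque on the second dipole: τ = p₂ E₁ sinθ.
τ = (1.62×10⁻¹²)(0.007173)·sin81° = 1.148×10⁻¹⁴ N·m.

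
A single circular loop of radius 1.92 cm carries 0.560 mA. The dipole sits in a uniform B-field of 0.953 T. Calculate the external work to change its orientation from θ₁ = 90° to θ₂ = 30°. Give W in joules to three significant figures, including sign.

Magnetic moment m = IA = Iπa² = (5.60×10⁻⁴)·π·(0.0192)² = 6.485×10⁻⁷ A·m².
W_ext = ΔU = −mB cosθ₂ + mB cosθ₁ = mB(cosθ₁ − cosθ₂).
W = (6.485×10⁻⁷)(0.953)·(cos90° − cos30°) = (6.180×10⁻⁷)·(-0.8660) = -5.352×10⁻⁷ J.

W ≈ -5.35×10⁻⁷ J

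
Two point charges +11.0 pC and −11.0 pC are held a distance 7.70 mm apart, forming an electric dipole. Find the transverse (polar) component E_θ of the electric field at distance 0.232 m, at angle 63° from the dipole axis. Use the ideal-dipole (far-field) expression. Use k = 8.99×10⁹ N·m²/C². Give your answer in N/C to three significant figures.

Dipole moment p = qd = (1.10×10⁻¹¹ C)(0.00770 m) = 8.47×10⁻¹⁴ C·m.
For a dipole, E_θ = (kp sinθ)/r³.
kp/r³ = (8.99×10⁹)(8.47×10⁻¹⁴)/(0.232)³ = 0.06098 N/C.
E_θ = 0.06098·sin63° = 0.05433 N/C.

E_θ ≈ 0.0543 N/C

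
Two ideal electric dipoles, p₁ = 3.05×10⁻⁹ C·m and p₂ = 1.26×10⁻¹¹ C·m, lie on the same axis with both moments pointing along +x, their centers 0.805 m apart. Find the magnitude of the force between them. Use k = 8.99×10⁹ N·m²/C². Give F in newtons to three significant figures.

On-axis field of dipole 1 at distance r: E = 2kp₁/r³. Force on dipole 2 is F = p₂·dE/dr (gradient along axis).
dE/dr = −6kp₁/r⁴, so |F| = 6kp₁p₂/r⁴ (attractive for aligned moments).
F = 6(8.99×10⁹)(3.05×10⁻⁹)(1.26×10⁻¹¹)/(0.805)⁴ = 4.936×10⁻⁹ N.

F ≈ 4.94×10⁻⁹ N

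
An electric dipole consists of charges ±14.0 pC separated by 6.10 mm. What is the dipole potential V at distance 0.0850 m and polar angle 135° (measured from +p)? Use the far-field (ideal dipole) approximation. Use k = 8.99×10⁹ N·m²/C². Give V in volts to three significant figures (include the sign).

V ≈ -0.0751 V

Dipole moment p = qd = (1.40×10⁻¹¹ C)(0.00610 m) = 8.54×10⁻¹⁴ C·m.
The dipole potential is V = kp cosθ / r².
V = (8.99×10⁹)(8.54×10⁻¹⁴)·cos135° / (0.0850)² = -0.07514 V.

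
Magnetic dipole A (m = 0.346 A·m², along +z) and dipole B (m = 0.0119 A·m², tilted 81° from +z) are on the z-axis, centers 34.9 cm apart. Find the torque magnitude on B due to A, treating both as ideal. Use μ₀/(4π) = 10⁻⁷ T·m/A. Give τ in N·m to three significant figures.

Dipole B is on the axis of dipole A, so B₁ there is axial: B₁ = (μ₀/4π)·2m₁/r³ along +z.
B₁ = 2(10⁻⁷)(0.346)/(0.349)³ = 1.628×10⁻⁶ T.
τ = m₂ B₁ sinθ.
τ = (0.0119)(1.628×10⁻⁶)·sin81° = 1.913×10⁻⁸ N·m.

τ ≈ 1.91×10⁻⁸ N·m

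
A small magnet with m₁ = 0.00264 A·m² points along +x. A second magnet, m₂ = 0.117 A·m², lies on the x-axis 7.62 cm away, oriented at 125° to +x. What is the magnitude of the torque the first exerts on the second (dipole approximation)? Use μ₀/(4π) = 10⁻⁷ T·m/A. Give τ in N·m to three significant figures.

Dipole B is on the axis of dipole A, so B₁ there is axial: B₁ = (μ₀/4π)·2m₁/r³ along +x.
B₁ = 2(10⁻⁷)(0.00264)/(0.0762)³ = 1.193×10⁻⁶ T.
τ = m₂ B₁ sinθ.
τ = (0.117)(1.193×10⁻⁶)·sin125° = 1.144×10⁻⁷ N·m.

τ ≈ 1.14×10⁻⁷ N·m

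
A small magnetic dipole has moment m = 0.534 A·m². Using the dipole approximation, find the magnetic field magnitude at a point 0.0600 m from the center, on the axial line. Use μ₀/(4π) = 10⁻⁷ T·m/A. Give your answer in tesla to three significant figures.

On axis B = (μ₀/4π)·2m/r³.
B = 2·(10⁻⁷)·(0.534) / (0.0600)³ = 4.944×10⁻⁴ T.

B ≈ 4.94×10⁻⁴ T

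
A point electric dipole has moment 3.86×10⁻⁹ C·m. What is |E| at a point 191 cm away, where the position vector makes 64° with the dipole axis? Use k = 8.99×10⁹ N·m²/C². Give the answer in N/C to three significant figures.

E ≈ 6.25 N/C

At angle θ the dipole field magnitude is E = (kp/r³)·√(1 + 3cos²θ).
kp/r³ = (8.99×10⁹)(3.86×10⁻⁹) / (1.91)³ = 4.980 N/C.
√(1 + 3cos²64°) = √(1 + 3·0.1922) = √1.5765 ≈ 1.2556.
E ≈ 4.980 × 1.256 = 6.253 N/C.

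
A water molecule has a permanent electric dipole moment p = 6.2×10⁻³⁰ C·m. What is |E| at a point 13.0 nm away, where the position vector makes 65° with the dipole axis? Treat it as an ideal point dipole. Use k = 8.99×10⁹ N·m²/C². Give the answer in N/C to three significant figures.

At angle θ the dipole field magnitude is E = (kp/r³)·√(1 + 3cos²θ).
kp/r³ = (8.99×10⁹)(6.20×10⁻³⁰) / (1.30×10⁻⁸)³ = 2.537×10⁴ N/C.
√(1 + 3cos²65°) = √(1 + 3·0.1786) = √1.5358 ≈ 1.2393.
E ≈ 2.537×10⁴ × 1.239 = 3.144×10⁴ N/C.

E ≈ 3.14×10⁴ N/C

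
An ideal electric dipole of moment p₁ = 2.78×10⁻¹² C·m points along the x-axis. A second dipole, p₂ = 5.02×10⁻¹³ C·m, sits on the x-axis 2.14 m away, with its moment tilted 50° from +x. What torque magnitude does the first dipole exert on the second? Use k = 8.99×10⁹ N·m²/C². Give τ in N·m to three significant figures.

τ ≈ 1.96×10⁻¹⁵ N·m

The second dipole sits on the axis of the first, so the field there is axial: E₁ = 2kp₁/r³ along +x.
E₁ = 2(8.99×10⁹)(2.78×10⁻¹²)/(2.14)³ = 0.005100 N/C.
Torque on the second dipole: τ = p₂ E₁ sinθ.
τ = (5.02×10⁻¹³)(0.005100)·sin50° = 1.961×10⁻¹⁵ N·m.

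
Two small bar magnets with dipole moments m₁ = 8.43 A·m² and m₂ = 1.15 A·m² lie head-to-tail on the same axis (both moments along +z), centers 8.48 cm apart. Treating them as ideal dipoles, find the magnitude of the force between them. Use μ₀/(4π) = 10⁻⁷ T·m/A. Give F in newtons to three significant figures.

On-axis B of dipole 1: B = (μ₀/4π)·2m₁/r³. Force on dipole 2: F = m₂·dB/dr.
dB/dr = −(μ₀/4π)·6m₁/r⁴, so |F| = (μ₀/4π)·6m₁m₂/r⁴.
F = 6(10⁻⁷)(8.43)(1.15)/(0.0848)⁴ = 0.1125 N.

F ≈ 0.112 N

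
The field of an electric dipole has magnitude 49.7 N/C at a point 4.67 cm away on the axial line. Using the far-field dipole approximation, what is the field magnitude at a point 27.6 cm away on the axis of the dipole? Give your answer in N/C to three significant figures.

Dipole fields scale as 1/r³ in the far field; the geometry is the same at both points.
E₂ = E₁ · (r₁/r₂)³ = 49.7 · (4.67/27.6)³.
(r₁/r₂)³ = (0.1692)³ = 0.004844.
E₂ ≈ 0.2408 N/C.

E ≈ 0.241 N/C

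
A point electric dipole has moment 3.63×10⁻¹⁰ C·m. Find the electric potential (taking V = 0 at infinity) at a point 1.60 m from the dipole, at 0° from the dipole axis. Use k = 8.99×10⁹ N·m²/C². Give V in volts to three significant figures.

V ≈ 1.27 V

The dipole potential is V = kp cosθ / r².
V = (8.99×10⁹)(3.63×10⁻¹⁰)·cos0° / (1.60)² = 1.275 V.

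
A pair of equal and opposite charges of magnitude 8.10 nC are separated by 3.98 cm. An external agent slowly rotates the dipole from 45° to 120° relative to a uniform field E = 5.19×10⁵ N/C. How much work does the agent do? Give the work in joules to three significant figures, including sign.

W ≈ 2.02×10⁻⁴ J

Dipole moment p = qd = (8.10×10⁻⁹ C)(0.0398 m) = 3.224×10⁻¹⁰ C·m.
W_ext = ΔU = U(θ₂) − U(θ₁) = −pE cosθ₂ − (−pE cosθ₁) = pE(cosθ₁ − cosθ₂).
W = (3.224×10⁻¹⁰)(5.19×10⁵)·(cos45° − cos120°) = (1.673×10⁻⁴)·(+1.2071) = 2.020×10⁻⁴ J.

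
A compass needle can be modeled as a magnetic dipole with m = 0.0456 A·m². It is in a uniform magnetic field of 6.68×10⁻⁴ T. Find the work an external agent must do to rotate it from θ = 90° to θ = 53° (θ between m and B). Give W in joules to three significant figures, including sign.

W_ext = ΔU = −mB cosθ₂ + mB cosθ₁ = mB(cosθ₁ − cosθ₂).
W = (0.0456)(6.68×10⁻⁴)·(cos90° − cos53°) = (3.046×10⁻⁵)·(-0.6018) = -1.833×10⁻⁵ J.

W ≈ -1.83×10⁻⁵ J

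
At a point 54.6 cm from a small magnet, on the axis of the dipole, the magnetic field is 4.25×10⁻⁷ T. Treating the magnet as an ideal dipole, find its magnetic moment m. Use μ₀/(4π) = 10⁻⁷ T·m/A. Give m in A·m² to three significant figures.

m ≈ 0.346 A·m²

On axis B = (μ₀/4π)·2m/r³, so m = Br³·4π/(μ₀·2).
m = (4.25×10⁻⁷)·(0.546)³ / (2·10⁻⁷) = 0.3459 A·m².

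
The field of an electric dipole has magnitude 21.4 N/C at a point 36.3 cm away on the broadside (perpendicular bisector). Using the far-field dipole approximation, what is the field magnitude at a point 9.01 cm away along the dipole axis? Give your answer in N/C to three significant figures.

E ≈ 2800 N/C

Dipole fields scale as 1/r³ in the far field.
The axial field is twice the equatorial field at the same r, so the geometry factor is 2/1.
E₂ = E₁ · (2/1) · (r₁/r₂)³ = 21.4 · 2 · (36.3/9.01)³.
(r₁/r₂)³ = (4.029)³ = 65.4.
E₂ ≈ 2799 N/C.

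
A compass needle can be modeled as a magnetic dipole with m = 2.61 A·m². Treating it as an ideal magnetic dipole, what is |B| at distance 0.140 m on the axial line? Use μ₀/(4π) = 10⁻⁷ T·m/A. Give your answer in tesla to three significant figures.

On axis B = (μ₀/4π)·2m/r³.
B = 2·(10⁻⁷)·(2.61) / (0.140)³ = 1.902×10⁻⁴ T.

B ≈ 1.90×10⁻⁴ T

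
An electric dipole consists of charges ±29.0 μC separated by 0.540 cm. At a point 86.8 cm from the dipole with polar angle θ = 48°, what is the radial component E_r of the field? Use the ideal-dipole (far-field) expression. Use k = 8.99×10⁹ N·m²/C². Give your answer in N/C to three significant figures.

Dipole moment p = qd = (2.90×10⁻⁵ C)(0.00540 m) = 1.566×10⁻⁷ C·m.
For a dipole, E_r = (2kp cosθ)/r³.
kp/r³ = (8.99×10⁹)(1.566×10⁻⁷)/(0.868)³ = 2153 N/C.
E_r = 2·2153·cos48° = 2881 N/C.

E_r ≈ 2880 N/C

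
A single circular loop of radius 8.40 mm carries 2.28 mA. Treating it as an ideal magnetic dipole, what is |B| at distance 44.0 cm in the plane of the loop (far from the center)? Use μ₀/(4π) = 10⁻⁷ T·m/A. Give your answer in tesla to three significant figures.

B ≈ 5.93×10⁻¹³ T

Magnetic moment m = IA = Iπa² = (0.00228)·π·(0.00840)² = 5.054×10⁻⁷ A·m².
In the equatorial plane B = (μ₀/4π)·m/r³ (half the axial value).
B = (10⁻⁷)·(5.054×10⁻⁷) / (0.440)³ = 5.933×10⁻¹³ T.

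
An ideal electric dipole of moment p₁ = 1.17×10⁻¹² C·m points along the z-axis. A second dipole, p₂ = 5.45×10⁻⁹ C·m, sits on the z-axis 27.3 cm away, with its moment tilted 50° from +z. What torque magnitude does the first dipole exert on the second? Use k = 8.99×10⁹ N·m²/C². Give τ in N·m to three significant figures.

The second dipole sits on the axis of the first, so the field there is axial: E₁ = 2kp₁/r³ along +z.
E₁ = 2(8.99×10⁹)(1.17×10⁻¹²)/(0.273)³ = 1.034 N/C.
Torque on the second dipole: τ = p₂ E₁ sinθ.
τ = (5.45×10⁻⁹)(1.034)·sin50° = 4.317×10⁻⁹ N·m.

τ ≈ 4.32×10⁻⁹ N·m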